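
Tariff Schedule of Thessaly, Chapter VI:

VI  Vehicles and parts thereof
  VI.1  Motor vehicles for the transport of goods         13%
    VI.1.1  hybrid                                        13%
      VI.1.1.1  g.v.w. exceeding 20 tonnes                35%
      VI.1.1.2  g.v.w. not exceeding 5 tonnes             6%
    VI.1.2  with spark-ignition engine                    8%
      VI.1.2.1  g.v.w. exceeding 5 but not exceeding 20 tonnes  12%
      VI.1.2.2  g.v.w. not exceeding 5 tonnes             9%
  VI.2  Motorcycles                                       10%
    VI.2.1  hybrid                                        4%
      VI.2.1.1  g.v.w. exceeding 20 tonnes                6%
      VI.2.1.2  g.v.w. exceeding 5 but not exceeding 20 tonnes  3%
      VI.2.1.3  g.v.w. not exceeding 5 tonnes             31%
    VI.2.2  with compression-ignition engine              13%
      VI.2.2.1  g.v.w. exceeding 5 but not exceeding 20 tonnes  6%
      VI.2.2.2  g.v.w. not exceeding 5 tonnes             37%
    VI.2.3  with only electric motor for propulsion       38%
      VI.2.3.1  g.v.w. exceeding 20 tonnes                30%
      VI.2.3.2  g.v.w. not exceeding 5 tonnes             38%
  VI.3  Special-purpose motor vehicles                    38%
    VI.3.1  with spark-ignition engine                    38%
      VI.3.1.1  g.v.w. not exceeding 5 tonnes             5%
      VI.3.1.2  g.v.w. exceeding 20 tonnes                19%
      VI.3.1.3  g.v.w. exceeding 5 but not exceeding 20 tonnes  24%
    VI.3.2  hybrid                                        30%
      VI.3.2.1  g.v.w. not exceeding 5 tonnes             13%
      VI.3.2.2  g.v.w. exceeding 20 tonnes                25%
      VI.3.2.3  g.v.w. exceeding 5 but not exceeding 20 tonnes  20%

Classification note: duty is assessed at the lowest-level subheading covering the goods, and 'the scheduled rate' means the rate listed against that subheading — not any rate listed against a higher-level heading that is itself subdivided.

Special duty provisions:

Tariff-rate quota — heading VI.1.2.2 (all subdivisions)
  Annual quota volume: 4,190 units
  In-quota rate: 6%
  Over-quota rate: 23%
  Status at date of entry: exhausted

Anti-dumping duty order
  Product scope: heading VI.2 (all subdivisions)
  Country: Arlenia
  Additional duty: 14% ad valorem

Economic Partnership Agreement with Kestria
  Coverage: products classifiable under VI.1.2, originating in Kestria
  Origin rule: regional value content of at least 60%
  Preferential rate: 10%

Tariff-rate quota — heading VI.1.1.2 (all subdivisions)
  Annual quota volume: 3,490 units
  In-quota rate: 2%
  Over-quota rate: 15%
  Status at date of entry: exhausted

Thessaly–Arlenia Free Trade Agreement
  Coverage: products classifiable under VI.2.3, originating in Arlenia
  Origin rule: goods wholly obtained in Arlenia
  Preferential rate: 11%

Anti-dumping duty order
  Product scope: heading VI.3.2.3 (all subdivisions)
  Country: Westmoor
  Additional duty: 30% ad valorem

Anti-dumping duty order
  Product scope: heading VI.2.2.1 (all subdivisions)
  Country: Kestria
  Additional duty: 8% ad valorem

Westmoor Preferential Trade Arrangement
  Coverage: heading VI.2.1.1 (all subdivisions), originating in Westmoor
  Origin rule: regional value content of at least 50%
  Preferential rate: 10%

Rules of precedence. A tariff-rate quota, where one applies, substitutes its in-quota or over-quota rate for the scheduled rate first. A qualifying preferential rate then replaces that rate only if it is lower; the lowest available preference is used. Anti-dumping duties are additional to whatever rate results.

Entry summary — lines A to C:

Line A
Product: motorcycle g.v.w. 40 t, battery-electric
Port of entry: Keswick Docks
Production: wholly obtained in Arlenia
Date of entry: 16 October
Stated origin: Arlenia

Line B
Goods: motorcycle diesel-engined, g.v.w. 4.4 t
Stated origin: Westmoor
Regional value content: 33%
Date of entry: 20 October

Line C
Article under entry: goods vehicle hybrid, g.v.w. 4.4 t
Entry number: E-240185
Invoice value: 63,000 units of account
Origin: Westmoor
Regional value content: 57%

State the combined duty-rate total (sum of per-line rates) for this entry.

77%

Line A: motorcycle → VI.2; battery-electric → VI.2.3; g.v.w. 40 t → VI.2.3.1. Scheduled 30%. Arlenia agreement on VI.2.3: wholly obtained → 11% available; preferential 11%; anti-dumping (Arlenia, VI.2): +14%; total 11% + 14% = 25%. → 25%.
Line B: motorcycle → VI.2; diesel-engined → VI.2.2; g.v.w. 4.4 t → VI.2.2.2. Scheduled 37%. Westmoor agreement on VI.2.1.1: VI.2.2.2 not covered. → 37%.
Line C: goods vehicle → VI.1; hybrid → VI.1.1; g.v.w. 4.4 t → VI.1.1.2. Scheduled 6%. quota on VI.1.1.2 exhausted → over-quota 15%; Westmoor agreement on VI.2.1.1: VI.1.1.2 not covered. → 15%.
Sum: 25% + 37% + 15% = 77%.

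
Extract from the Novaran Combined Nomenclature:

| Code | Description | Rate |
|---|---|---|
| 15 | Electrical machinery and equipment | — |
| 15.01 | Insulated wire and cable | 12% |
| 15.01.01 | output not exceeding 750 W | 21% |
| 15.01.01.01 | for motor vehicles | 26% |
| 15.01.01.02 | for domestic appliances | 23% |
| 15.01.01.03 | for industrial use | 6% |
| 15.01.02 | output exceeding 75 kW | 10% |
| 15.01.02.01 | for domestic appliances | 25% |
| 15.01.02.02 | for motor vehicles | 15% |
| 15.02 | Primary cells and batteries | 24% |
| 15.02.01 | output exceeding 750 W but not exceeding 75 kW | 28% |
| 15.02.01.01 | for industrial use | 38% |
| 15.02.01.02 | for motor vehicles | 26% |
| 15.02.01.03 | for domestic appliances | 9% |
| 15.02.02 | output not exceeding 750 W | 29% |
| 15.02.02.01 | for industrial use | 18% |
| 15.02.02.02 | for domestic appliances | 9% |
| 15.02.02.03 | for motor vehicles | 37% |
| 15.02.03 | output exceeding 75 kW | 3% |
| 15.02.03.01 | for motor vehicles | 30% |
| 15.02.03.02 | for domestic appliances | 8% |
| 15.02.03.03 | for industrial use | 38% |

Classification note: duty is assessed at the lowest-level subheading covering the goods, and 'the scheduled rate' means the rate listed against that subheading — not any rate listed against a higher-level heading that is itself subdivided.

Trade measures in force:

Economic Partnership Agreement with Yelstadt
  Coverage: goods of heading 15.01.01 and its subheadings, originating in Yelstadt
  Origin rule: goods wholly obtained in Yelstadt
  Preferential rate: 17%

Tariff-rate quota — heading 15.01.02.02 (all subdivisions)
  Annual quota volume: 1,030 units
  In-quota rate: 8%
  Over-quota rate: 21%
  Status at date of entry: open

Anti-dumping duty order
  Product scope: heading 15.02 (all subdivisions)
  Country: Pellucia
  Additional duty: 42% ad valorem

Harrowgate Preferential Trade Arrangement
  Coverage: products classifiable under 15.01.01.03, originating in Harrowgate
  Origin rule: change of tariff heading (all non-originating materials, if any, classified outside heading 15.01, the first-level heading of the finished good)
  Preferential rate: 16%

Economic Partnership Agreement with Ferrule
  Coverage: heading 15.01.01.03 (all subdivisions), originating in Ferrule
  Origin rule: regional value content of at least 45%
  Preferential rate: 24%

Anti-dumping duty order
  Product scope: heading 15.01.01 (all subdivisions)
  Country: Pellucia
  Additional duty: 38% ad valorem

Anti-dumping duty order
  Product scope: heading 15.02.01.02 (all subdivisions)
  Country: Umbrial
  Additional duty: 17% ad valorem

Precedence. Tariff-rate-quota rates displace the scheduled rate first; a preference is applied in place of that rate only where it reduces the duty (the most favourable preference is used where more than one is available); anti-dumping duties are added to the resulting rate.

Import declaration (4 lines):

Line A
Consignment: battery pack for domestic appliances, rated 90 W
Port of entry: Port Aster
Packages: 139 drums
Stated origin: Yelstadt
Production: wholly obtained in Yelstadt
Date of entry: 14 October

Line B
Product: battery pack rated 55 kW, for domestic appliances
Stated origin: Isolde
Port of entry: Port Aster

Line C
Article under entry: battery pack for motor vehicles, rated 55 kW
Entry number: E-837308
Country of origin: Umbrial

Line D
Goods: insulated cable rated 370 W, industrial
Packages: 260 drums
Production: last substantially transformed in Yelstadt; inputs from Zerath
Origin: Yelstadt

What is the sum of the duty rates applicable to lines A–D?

67%

Line A: battery pack → 15.02; rated 90 W → 15.02.02; for domestic appliances → 15.02.02.02. Scheduled 9%. Yelstadt agreement on 15.01.01: 15.02.02.02 not covered. → 9%.
Line B: battery pack → 15.02; rated 55 kW → 15.02.01; for domestic appliances → 15.02.01.03. Scheduled 9%. No special measure applies. → 9%.
Line C: battery pack → 15.02; rated 55 kW → 15.02.01; for motor vehicles → 15.02.01.02. Scheduled 26%. anti-dumping (Umbrial, 15.02.01.02): +17%; total 26% + 17% = 43%. → 43%.
Line D: insulated cable → 15.01; rated 370 W → 15.01.01; industrial → 15.01.01.03. Scheduled 6%. Yelstadt agreement on 15.01.01: not wholly obtained. → 6%.
Sum: 9% + 9% + 43% + 6% = 67%.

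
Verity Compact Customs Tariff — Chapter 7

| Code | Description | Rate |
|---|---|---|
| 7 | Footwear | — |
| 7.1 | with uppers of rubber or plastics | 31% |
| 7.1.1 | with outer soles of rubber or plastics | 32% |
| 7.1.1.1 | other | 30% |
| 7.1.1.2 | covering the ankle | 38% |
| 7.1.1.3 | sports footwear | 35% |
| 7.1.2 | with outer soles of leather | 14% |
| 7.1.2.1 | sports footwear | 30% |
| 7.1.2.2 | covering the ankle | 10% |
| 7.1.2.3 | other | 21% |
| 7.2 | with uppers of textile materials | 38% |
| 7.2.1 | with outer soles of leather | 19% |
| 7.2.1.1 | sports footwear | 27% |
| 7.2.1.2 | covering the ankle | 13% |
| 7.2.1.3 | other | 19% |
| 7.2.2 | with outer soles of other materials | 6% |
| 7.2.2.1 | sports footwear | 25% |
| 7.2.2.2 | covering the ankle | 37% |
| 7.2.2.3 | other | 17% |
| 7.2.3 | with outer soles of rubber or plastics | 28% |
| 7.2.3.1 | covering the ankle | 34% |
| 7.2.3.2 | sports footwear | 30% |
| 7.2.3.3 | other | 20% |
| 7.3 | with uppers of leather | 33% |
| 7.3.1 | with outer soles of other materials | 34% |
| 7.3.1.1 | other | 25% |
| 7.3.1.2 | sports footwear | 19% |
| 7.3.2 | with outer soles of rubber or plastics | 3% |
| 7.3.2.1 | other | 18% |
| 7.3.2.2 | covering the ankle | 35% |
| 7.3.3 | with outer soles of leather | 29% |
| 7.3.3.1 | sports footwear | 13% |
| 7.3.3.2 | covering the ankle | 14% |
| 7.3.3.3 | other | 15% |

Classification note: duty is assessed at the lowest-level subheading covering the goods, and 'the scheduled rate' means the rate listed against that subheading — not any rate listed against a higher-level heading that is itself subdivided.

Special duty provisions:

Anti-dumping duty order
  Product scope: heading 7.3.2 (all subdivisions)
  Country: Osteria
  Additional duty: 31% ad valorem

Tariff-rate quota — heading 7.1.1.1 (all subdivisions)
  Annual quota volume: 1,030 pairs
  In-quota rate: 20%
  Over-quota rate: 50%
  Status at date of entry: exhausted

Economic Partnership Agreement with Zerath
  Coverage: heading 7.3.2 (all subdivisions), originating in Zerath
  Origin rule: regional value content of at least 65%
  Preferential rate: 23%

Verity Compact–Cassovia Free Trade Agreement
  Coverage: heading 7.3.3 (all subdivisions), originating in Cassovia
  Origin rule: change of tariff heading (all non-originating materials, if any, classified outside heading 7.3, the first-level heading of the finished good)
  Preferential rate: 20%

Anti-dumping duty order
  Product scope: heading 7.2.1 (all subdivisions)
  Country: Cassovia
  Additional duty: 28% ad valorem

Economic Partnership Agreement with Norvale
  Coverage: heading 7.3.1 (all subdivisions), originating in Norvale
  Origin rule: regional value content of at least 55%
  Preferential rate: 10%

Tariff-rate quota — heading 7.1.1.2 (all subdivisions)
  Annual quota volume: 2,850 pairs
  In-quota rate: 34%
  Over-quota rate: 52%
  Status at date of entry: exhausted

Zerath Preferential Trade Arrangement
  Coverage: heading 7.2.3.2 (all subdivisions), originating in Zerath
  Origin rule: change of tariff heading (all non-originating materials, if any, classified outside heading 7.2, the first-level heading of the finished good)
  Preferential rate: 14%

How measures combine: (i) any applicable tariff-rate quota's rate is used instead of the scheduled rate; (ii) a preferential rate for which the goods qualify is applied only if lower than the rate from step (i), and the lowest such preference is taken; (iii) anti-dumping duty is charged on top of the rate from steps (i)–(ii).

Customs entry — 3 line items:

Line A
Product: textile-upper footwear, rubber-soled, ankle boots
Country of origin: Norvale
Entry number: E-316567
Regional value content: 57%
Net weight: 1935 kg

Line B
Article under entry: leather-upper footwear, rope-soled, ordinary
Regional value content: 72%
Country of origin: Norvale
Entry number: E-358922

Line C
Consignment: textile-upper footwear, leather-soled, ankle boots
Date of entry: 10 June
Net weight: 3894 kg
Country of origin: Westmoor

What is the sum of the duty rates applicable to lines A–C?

Line A: textile-upper → 7.2; rubber-soled → 7.2.3; ankle boots → 7.2.3.1. Scheduled 34%. Norvale agreement on 7.3.1: 7.2.3.1 not covered. → 34%.
Line B: leather-upper → 7.3; rope-soled → 7.3.1; ordinary → 7.3.1.1. Scheduled 25%. Norvale agreement on 7.3.1: RVC ≥ 55% → 10% available; preferential 10%. → 10%.
Line C: textile-upper → 7.2; leather-soled → 7.2.1; ankle boots → 7.2.1.2. Scheduled 13%. No special measure applies. → 13%.
Sum: 34% + 10% + 13% = 57%.

57%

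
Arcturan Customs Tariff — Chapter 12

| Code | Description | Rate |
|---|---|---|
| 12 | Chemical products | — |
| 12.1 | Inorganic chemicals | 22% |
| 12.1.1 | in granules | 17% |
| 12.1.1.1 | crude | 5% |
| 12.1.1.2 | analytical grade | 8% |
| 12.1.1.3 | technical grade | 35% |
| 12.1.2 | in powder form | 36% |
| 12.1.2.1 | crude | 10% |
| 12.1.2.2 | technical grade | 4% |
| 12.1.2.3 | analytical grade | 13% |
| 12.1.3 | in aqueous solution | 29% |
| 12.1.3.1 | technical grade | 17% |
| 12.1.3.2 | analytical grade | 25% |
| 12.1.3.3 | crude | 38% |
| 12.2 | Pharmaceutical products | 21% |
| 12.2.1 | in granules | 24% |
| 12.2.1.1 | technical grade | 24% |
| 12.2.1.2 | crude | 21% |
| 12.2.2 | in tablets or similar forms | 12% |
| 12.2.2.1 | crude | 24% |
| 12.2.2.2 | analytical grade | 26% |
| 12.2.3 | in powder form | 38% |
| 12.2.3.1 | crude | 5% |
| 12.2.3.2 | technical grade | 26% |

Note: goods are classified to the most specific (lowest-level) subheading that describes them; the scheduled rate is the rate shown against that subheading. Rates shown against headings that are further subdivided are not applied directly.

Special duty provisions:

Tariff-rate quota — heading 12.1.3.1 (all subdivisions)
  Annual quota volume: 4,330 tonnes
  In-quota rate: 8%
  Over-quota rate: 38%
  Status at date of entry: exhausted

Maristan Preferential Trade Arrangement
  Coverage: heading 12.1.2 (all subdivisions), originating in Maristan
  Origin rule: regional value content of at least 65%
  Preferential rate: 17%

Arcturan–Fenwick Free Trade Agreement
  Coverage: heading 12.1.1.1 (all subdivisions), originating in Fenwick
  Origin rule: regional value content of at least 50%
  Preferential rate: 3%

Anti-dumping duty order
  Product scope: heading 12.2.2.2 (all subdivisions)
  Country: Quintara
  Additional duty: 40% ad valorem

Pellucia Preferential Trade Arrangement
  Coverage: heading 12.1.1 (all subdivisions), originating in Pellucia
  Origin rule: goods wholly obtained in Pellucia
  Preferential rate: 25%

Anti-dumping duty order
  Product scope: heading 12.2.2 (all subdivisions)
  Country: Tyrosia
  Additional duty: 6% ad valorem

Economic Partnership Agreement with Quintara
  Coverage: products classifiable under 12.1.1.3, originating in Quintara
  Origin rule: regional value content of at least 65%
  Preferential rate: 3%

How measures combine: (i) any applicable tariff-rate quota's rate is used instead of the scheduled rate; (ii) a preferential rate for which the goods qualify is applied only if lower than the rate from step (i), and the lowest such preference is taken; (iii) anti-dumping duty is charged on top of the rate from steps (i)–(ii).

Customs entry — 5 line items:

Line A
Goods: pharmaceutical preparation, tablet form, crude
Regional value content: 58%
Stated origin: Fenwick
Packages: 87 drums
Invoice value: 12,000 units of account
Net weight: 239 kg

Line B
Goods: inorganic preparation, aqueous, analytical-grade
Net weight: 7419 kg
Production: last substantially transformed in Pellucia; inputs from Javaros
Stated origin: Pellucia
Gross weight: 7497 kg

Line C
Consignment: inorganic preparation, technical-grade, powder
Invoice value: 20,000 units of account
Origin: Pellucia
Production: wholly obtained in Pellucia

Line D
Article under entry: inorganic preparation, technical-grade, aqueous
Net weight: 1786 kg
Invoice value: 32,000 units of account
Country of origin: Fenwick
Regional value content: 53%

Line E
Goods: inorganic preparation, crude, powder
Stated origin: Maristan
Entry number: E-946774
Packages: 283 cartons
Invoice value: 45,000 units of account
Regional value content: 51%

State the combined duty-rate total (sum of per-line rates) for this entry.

Line A: pharmaceutical → 12.2; tablet form → 12.2.2; crude → 12.2.2.1. Scheduled 24%. Fenwick agreement on 12.1.1.1: 12.2.2.1 not covered. → 24%.
Line B: inorganic → 12.1; aqueous → 12.1.3; analytical-grade → 12.1.3.2. Scheduled 25%. Pellucia agreement on 12.1.1: 12.1.3.2 not covered. → 25%.
Line C: inorganic → 12.1; powder → 12.1.2; technical-grade → 12.1.2.2. Scheduled 4%. Pellucia agreement on 12.1.1: 12.1.2.2 not covered. → 4%.
Line D: inorganic → 12.1; aqueous → 12.1.3; technical-grade → 12.1.3.1. Scheduled 17%. quota on 12.1.3.1 exhausted → over-quota 38%; Fenwick agreement on 12.1.1.1: 12.1.3.1 not covered. → 38%.
Line E: inorganic → 12.1; powder → 12.1.2; crude → 12.1.2.1. Scheduled 10%. Maristan agreement on 12.1.2: RVC < 65%. → 10%.
Sum: 24% + 25% + 4% + 38% + 10% = 101%.

101%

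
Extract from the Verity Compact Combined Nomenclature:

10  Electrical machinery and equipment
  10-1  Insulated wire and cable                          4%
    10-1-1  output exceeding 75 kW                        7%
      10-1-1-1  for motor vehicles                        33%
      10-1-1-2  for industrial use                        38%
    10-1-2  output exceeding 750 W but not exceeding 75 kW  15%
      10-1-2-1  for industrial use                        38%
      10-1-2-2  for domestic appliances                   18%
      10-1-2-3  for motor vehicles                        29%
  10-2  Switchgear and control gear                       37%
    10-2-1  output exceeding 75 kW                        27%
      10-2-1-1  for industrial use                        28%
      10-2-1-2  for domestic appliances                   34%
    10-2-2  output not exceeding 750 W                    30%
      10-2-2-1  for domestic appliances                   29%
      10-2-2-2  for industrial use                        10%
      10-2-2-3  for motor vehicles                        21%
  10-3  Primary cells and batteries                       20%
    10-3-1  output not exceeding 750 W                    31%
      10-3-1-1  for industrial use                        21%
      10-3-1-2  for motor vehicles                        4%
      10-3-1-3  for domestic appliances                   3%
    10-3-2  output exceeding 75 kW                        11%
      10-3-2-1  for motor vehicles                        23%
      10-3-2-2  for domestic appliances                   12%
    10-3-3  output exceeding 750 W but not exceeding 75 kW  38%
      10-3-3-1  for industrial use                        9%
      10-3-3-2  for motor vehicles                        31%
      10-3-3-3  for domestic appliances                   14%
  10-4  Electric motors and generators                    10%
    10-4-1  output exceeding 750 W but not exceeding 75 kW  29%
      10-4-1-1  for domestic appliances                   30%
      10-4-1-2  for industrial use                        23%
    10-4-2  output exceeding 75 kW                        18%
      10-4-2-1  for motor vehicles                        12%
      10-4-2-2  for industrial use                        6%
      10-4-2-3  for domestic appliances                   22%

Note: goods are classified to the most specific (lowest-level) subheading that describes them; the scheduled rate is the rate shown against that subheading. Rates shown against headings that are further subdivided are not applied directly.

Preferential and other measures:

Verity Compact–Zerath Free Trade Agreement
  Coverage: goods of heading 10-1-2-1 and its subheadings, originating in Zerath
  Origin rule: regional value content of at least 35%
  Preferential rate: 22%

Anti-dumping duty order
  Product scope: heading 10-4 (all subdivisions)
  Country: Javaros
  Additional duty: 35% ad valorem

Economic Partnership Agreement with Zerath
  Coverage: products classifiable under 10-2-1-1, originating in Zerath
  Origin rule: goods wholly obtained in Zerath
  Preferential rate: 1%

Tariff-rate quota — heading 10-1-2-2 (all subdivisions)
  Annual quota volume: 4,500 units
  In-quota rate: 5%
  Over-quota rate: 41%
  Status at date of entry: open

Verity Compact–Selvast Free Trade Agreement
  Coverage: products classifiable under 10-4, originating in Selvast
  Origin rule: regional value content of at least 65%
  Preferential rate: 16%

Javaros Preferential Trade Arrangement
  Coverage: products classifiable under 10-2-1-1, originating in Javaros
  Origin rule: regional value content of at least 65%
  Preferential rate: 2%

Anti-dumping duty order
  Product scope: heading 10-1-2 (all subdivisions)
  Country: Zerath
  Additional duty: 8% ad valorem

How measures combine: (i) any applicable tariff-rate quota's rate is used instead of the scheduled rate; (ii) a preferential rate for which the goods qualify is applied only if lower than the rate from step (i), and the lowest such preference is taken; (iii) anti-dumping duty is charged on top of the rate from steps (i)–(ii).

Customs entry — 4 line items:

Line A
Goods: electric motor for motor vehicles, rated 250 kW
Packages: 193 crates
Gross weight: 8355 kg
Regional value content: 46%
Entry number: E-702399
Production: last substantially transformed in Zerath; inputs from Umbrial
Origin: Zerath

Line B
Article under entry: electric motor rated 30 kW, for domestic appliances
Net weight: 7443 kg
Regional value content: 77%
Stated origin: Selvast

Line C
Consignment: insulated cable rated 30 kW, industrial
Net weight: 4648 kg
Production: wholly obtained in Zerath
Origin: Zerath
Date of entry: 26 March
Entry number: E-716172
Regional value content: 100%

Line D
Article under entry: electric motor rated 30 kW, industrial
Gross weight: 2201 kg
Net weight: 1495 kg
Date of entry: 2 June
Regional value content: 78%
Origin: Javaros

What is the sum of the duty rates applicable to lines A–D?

116%

Line A: electric motor → 10-4; rated 250 kW → 10-4-2; for motor vehicles → 10-4-2-1. Scheduled 12%. Zerath agreement on 10-1-2-1: 10-4-2-1 not covered; Zerath agreement on 10-2-1-1: 10-4-2-1 not covered. → 12%.
Line B: electric motor → 10-4; rated 30 kW → 10-4-1; for domestic appliances → 10-4-1-1. Scheduled 30%. Selvast agreement on 10-4: RVC ≥ 65% → 16% available; preferential 16%. → 16%.
Line C: insulated cable → 10-1; rated 30 kW → 10-1-2; industrial → 10-1-2-1. Scheduled 38%. Zerath agreement on 10-1-2-1: RVC ≥ 35% → 22% available; Zerath agreement on 10-2-1-1: 10-1-2-1 not covered; preferential 22%; anti-dumping (Zerath, 10-1-2): +8%; total 22% + 8% = 30%. → 30%.
Line D: electric motor → 10-4; rated 30 kW → 10-4-1; industrial → 10-4-1-2. Scheduled 23%. Javaros agreement on 10-2-1-1: 10-4-1-2 not covered; anti-dumping (Javaros, 10-4): +35%; total 23% + 35% = 58%. → 58%.
Sum: 12% + 16% + 30% + 58% = 116%.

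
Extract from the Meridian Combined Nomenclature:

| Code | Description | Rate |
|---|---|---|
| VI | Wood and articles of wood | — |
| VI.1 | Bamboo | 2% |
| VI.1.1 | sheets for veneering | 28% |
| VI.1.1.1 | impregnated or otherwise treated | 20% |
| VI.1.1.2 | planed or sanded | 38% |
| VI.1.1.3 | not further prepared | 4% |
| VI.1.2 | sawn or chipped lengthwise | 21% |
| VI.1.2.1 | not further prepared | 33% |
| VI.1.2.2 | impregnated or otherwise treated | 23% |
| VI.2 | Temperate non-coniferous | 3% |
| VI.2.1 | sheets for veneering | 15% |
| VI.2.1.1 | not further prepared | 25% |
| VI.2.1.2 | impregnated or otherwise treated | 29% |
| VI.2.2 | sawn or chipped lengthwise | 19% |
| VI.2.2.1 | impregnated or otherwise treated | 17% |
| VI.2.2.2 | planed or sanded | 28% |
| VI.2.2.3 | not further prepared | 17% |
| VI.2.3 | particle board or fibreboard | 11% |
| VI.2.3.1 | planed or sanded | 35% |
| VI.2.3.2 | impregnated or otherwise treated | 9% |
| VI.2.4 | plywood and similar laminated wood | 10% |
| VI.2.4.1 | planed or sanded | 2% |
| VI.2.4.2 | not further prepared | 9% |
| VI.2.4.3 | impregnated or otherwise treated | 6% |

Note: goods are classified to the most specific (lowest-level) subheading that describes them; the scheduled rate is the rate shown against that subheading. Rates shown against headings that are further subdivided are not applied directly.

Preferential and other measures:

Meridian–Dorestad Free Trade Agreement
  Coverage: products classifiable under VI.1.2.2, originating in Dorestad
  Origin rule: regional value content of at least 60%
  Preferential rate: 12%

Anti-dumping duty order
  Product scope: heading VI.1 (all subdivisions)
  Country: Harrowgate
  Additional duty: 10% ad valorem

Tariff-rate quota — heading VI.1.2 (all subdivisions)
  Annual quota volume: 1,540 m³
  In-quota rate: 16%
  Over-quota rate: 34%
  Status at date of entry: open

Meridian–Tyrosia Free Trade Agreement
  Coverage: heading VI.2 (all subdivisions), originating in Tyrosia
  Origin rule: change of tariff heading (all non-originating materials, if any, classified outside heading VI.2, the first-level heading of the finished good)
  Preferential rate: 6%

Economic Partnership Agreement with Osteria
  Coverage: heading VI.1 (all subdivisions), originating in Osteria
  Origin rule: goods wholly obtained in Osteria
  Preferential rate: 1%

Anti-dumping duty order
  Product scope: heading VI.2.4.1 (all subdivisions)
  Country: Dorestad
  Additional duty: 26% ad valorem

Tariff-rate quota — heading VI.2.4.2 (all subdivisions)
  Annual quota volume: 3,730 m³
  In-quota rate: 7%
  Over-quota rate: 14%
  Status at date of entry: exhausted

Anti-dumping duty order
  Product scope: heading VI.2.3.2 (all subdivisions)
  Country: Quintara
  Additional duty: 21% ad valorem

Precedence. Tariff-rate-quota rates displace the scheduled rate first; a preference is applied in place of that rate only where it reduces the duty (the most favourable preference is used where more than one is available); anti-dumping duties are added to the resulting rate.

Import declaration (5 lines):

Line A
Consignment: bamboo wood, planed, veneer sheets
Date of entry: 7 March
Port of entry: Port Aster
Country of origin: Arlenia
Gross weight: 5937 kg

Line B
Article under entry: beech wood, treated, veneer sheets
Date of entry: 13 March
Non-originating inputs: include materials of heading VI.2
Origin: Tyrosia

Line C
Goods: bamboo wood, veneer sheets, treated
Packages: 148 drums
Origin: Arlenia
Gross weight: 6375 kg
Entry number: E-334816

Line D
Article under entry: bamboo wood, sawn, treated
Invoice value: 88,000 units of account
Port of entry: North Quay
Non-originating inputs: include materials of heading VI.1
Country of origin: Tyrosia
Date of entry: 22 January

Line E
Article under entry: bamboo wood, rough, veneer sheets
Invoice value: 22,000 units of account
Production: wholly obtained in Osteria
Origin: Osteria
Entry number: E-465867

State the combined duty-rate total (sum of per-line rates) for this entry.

Line A: bamboo → VI.1; veneer sheets → VI.1.1; planed → VI.1.1.2. Scheduled 38%. No special measure applies. → 38%.
Line B: beech → VI.2; veneer sheets → VI.2.1; treated → VI.2.1.2. Scheduled 29%. Tyrosia agreement on VI.2: CTH not met. → 29%.
Line C: bamboo → VI.1; veneer sheets → VI.1.1; treated → VI.1.1.1. Scheduled 20%. No special measure applies. → 20%.
Line D: bamboo → VI.1; sawn → VI.1.2; treated → VI.1.2.2. Scheduled 23%. quota on VI.1.2 open → in-quota 16%; Tyrosia agreement on VI.2: VI.1.2.2 not covered. → 16%.
Line E: bamboo → VI.1; veneer sheets → VI.1.1; rough → VI.1.1.3. Scheduled 4%. Osteria agreement on VI.1: wholly obtained → 1% available; preferential 1%. → 1%.
Sum: 38% + 29% + 20% + 16% + 1% = 104%.

104%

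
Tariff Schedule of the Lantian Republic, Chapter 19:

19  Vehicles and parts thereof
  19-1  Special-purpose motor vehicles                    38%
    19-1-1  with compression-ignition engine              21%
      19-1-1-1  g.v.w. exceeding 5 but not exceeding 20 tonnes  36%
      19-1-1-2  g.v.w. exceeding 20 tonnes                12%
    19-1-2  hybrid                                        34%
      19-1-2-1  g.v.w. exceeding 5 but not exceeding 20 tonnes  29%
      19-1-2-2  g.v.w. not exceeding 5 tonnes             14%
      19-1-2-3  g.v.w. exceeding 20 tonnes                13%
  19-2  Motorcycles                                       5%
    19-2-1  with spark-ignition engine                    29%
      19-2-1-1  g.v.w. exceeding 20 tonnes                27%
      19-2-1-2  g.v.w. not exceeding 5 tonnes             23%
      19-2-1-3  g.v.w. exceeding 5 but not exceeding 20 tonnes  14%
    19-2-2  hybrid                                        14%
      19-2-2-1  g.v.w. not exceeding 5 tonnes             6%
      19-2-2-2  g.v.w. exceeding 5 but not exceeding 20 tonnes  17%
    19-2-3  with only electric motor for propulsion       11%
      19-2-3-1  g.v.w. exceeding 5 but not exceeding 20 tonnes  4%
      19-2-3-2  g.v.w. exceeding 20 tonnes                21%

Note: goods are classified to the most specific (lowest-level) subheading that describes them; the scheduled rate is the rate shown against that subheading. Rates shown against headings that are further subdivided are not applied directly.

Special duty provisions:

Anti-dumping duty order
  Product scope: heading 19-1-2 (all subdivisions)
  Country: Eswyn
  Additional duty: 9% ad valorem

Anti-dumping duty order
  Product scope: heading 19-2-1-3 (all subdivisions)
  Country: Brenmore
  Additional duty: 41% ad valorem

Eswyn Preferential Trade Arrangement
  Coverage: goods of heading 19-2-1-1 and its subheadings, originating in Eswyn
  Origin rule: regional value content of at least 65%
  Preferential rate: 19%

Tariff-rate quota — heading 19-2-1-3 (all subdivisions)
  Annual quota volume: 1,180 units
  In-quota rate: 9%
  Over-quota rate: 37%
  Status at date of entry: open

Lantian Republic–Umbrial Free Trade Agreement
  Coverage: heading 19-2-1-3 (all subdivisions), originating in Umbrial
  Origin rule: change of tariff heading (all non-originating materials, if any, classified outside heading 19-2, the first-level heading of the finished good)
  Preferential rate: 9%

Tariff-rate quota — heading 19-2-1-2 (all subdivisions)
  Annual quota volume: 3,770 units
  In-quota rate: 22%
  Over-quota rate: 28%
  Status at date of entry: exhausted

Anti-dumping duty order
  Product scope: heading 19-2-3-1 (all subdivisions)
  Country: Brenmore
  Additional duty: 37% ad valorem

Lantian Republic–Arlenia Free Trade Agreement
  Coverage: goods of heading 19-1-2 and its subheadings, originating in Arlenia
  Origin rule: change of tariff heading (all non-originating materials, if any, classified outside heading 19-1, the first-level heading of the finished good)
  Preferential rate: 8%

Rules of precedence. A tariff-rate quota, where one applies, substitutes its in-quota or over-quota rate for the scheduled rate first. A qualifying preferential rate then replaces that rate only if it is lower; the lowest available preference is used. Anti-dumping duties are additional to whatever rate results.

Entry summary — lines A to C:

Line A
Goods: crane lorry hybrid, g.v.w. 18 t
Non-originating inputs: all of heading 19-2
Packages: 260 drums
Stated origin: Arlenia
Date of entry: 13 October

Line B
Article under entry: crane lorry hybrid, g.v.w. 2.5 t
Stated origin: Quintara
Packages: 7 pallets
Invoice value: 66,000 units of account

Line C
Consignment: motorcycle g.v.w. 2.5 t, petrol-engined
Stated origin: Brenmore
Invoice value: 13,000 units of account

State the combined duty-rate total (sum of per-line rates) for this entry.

50%

Line A: crane lorry → 19-1; hybrid → 19-1-2; g.v.w. 18 t → 19-1-2-1. Scheduled 29%. Arlenia agreement on 19-1-2: CTH met → 8% available; preferential 8%. → 8%.
Line B: crane lorry → 19-1; hybrid → 19-1-2; g.v.w. 2.5 t → 19-1-2-2. Scheduled 14%. No special measure applies. → 14%.
Line C: motorcycle → 19-2; petrol-engined → 19-2-1; g.v.w. 2.5 t → 19-2-1-2. Scheduled 23%. quota on 19-2-1-2 exhausted → over-quota 28%. → 28%.
Sum: 8% + 14% + 28% = 50%.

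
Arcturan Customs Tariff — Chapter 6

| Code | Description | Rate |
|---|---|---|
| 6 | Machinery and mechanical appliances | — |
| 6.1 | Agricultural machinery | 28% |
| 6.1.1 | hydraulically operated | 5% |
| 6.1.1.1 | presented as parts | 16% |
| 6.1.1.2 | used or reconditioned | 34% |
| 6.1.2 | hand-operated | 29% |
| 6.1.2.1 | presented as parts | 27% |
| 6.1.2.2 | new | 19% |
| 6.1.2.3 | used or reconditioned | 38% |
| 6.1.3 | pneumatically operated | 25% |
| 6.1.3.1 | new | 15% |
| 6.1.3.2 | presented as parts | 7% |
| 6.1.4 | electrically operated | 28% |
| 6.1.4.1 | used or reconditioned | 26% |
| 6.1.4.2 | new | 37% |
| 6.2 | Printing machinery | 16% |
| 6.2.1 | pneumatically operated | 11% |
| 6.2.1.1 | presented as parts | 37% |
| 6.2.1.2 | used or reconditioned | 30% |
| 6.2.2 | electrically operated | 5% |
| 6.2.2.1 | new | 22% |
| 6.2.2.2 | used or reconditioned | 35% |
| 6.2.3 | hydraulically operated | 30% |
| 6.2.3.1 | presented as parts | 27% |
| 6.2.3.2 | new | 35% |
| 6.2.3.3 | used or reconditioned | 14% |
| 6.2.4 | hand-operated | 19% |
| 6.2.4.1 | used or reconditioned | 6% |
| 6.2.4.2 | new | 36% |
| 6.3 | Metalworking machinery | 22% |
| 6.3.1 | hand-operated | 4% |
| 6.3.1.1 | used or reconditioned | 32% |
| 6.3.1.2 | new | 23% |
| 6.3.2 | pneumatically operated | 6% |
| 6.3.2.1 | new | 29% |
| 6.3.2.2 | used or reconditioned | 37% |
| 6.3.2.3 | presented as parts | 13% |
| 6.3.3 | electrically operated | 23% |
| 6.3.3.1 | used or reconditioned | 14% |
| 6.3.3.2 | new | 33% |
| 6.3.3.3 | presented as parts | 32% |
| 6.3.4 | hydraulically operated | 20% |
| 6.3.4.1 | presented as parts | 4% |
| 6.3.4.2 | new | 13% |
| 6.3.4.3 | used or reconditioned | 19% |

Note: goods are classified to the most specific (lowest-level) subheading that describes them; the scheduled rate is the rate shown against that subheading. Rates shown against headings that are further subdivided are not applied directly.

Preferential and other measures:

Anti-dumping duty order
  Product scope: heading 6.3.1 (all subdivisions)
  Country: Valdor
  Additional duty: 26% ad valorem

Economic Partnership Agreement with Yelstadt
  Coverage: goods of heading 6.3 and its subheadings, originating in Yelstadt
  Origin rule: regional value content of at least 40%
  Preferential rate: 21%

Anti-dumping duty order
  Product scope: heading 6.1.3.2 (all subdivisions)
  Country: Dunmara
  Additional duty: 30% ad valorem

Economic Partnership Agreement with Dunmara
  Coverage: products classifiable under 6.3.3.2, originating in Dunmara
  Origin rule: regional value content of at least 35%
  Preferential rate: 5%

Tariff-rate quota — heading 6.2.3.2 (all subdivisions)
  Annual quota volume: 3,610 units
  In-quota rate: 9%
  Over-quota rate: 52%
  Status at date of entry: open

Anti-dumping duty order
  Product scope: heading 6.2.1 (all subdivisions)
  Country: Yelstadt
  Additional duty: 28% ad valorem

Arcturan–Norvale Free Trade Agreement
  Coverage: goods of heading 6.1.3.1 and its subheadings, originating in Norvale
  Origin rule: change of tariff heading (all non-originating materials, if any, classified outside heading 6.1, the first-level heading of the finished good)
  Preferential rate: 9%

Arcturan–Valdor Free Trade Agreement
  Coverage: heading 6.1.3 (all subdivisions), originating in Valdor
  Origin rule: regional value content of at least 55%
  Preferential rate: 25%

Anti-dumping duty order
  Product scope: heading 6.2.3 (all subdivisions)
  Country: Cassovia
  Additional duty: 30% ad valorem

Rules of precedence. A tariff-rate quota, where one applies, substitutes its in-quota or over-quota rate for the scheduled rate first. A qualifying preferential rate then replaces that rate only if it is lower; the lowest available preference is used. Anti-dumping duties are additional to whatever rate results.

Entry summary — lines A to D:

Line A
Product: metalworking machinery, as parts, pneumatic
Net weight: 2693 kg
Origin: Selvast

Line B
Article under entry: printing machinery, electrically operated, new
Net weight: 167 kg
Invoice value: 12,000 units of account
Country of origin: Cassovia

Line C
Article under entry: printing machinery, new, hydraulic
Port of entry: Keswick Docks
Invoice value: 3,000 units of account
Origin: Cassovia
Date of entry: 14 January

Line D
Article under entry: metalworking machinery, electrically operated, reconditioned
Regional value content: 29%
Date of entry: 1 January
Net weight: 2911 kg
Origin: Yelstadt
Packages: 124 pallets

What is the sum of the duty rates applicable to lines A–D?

Line A: metalworking → 6.3; pneumatic → 6.3.2; as parts → 6.3.2.3. Scheduled 13%. No special measure applies. → 13%.
Line B: printing → 6.2; electrically operated → 6.2.2; new → 6.2.2.1. Scheduled 22%. No special measure applies. → 22%.
Line C: printing → 6.2; hydraulic → 6.2.3; new → 6.2.3.2. Scheduled 35%. quota on 6.2.3.2 open → in-quota 9%; anti-dumping (Cassovia, 6.2.3): +30%; total 9% + 30% = 39%. → 39%.
Line D: metalworking → 6.3; electrically operated → 6.3.3; reconditioned → 6.3.3.1. Scheduled 14%. Yelstadt agreement on 6.3: RVC < 40%. → 14%.
Sum: 13% + 22% + 39% + 14% = 88%.

88%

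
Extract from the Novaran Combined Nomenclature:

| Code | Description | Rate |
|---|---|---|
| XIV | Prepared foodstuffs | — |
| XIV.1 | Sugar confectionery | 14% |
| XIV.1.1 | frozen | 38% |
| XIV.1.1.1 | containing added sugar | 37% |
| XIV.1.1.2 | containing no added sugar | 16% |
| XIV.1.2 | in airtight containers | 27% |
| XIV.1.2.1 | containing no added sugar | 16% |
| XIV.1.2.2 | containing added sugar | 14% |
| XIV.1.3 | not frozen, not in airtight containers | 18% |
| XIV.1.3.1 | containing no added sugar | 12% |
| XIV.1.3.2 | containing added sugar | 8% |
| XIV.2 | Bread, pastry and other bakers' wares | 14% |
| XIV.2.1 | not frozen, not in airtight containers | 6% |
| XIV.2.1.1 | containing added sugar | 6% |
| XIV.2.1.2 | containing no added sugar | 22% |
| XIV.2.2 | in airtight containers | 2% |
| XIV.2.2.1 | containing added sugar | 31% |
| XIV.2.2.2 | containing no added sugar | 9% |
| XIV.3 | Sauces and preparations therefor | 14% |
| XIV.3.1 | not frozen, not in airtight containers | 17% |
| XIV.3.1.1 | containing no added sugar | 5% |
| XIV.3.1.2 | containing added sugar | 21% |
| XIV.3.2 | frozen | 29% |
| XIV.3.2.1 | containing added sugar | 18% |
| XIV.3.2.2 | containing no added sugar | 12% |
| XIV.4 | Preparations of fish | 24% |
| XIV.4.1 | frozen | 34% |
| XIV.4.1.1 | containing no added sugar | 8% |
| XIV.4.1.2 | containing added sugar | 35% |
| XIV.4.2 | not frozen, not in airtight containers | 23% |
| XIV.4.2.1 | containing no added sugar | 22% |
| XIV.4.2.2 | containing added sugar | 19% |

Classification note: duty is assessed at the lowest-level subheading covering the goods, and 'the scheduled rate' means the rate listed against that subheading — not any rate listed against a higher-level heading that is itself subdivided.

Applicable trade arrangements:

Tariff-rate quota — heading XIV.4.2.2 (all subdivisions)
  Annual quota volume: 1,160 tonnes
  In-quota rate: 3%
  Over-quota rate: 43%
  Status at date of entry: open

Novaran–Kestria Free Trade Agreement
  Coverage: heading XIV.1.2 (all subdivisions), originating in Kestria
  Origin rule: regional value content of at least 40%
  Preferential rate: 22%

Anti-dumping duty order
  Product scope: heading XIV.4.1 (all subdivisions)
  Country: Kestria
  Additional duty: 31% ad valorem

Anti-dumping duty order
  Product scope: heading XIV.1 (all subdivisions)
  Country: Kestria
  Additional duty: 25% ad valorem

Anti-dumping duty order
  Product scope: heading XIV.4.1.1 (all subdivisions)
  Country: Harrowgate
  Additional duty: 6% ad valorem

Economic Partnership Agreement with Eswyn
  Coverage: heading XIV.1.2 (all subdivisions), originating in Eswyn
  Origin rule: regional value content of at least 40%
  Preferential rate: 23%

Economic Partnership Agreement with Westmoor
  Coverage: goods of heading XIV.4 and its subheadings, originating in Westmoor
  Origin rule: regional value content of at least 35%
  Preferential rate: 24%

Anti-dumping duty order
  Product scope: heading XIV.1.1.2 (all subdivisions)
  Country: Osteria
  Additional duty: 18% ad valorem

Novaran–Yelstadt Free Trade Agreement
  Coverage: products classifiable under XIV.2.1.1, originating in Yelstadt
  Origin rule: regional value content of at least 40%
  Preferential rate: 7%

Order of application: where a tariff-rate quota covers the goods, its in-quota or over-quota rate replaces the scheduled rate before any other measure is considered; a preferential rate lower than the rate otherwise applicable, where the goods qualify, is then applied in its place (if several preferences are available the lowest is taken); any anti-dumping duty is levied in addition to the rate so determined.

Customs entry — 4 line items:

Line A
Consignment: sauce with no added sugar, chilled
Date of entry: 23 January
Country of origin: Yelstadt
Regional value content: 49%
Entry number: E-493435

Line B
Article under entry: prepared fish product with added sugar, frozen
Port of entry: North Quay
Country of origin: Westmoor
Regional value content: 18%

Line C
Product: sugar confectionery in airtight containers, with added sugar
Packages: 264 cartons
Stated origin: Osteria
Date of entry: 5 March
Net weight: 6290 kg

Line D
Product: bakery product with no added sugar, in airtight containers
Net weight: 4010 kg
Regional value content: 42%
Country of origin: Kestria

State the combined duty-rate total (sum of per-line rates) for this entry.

63%

Line A: sauce → XIV.3; chilled → XIV.3.1; with no added sugar → XIV.3.1.1. Scheduled 5%. Yelstadt agreement on XIV.2.1.1: XIV.3.1.1 not covered. → 5%.
Line B: prepared fish product → XIV.4; frozen → XIV.4.1; with added sugar → XIV.4.1.2. Scheduled 35%. Westmoor agreement on XIV.4: RVC < 35%. → 35%.
Line C: sugar confectionery → XIV.1; in airtight containers → XIV.1.2; with added sugar → XIV.1.2.2. Scheduled 14%. No special measure applies. → 14%.
Line D: bakery product → XIV.2; in airtight containers → XIV.2.2; with no added sugar → XIV.2.2.2. Scheduled 9%. Kestria agreement on XIV.1.2: XIV.2.2.2 not covered. → 9%.
Sum: 5% + 35% + 14% + 9% = 63%.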